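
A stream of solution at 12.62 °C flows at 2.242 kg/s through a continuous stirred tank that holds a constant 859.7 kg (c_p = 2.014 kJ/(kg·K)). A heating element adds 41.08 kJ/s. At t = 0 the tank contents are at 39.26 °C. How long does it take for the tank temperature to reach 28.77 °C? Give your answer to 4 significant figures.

349.4 s

First-law balance (no shaft work): M c_p dT/dt = ṁ c_p (T_in − T) + 41.08.
τ = M/ṁ = 383.452 s; T_ss = T_in + Q̇/(ṁ c_p) = 21.7178 °C.
T(t) = T_ss + (T₀ − T_ss) e^(−t/τ). Set T = 28.77:
e^(−t/τ) = (28.77 − 21.7178)/(39.26 − 21.7178) = 0.402014
t = −383.452 · ln(0.402014) = 349.428 s.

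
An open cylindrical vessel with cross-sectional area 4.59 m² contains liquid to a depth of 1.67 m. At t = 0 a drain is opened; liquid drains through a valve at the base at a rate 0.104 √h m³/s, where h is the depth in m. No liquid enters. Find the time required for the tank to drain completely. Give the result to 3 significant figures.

Volume balance on the tank: A dh/dt = −0.104 √h.
∫ h^(−1/2) dh = −(0.104/A) ∫ dt, giving 2√h = 2√h₀ − (0.104/A) t.
Set h = 0: 2√h₀ = (0.104/A) t_empty ⇒ t_empty = 2A√h₀/0.104.
t_empty = 2·4.59·√1.67/0.104 = 9.1800·1.2923/0.104 = 114.07 s.

114 s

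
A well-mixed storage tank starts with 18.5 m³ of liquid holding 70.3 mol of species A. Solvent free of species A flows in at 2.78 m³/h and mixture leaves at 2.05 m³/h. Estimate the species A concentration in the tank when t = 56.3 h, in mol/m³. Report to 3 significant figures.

Let m(t) be the amount of species A. Volume: V(t) = V₀ + (Q_in − Q_out) t = 18.5 + 0.73000 t; V(56.3) = 59.599 m³.
Species balance (pure solvent in): dm/dt = −Q_out · m/V(t).
Separate: dm/m = −Q_out dt/V(t) ⇒ ln(m/m₀) = −(Q_out/(Q_in−Q_out)) ln(V/V₀).
m = m₀ (V₀/V)^(Q_out/(Q_in−Q_out)) = 70.3 × (18.5/59.599)^(2.8082) = 2.6314 mol.
C = m/V = 2.6314/59.599 = 0.044152 mol/m³.

0.0442 mol/m³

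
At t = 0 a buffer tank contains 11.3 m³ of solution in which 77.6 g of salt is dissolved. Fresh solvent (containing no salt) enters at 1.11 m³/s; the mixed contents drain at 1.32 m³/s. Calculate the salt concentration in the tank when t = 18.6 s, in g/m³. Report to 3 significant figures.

0.730 g/m³

Total volume: dV/dt = Q_in − Q_out = -0.21000 m³/s, so V(t) = 11.3 − 0.21000 t and V(18.6) = 7.3940 m³.
Solute balance: dm/dt = 0 − Q_out C = −Q_out m/V(t).
dm/m = −Q_out dt/(V₀ − 0.21000 t); integrating gives ln(m/m₀) = −(Q_out/(Q_in−Q_out)) ln(V/V₀).
m = m₀ (V₀/V)^(Q_out/(Q_in−Q_out)) = 77.6 × (11.3/7.3940)^(-6.2857) = 5.3956 g.
C = m/V = 5.3956/7.3940 = 0.72973 g/m³.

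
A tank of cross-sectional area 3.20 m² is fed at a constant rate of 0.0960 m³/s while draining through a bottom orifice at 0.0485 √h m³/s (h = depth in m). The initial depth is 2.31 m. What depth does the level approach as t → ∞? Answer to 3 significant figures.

3.92 m

A dh/dt = Q_in − 0.0485 √h. Steady state requires inflow = outflow:
Q_in = 0.0485 √h_ss ⇒ √h_ss = 0.0960/0.0485 = 1.9794.
h_ss = 1.9794² = 3.9180 m. (Since h₀ = 2.31 m < h_ss, the level will rise toward this value.)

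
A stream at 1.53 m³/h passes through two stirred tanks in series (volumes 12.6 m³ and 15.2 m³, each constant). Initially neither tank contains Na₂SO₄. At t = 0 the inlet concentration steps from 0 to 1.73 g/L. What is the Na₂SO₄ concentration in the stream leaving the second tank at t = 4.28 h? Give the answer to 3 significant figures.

0.142 g/L

Species balance on tank i: dCᵢ/dt = (Cᵢ₋₁ − Cᵢ)/τᵢ with τᵢ = Vᵢ/Q.
τ₁ = 12.6/1.53 = 8.2353 h; τ₂ = 15.2/1.53 = 9.9346 h.
Tank 1: C₁ = C_in(1 − e^(−t/τ₁)). Tank 2 (τ₁ ≠ τ₂): C₂ = C_in[1 − (τ₁ e^(−t/τ₁) − τ₂ e^(−t/τ₂))/(τ₁ − τ₂)].
At t = 4.28: e^(−t/τ₁) = 0.59469, e^(−t/τ₂) = 0.64998.
C₂ = 1.73·[1 − (8.2353·0.59469 − 9.9346·0.64998)/(-1.6993)] = 1.73·0.082086 = 0.14201 g/L.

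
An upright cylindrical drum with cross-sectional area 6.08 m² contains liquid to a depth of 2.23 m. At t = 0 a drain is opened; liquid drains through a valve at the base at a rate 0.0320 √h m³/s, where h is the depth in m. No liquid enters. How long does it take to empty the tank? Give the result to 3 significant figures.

With no inflow, A dh/dt = −0.0320 √h.
This is separable: 2 d(√h)/dt = −0.0320/A, so √h = √h₀ − (0.0320/(2A)) t.
Tank is empty when √h = 0: t_empty = 2A√h₀/0.0320.
t_empty = 2·6.08·√2.23/0.0320 = 12.160·1.4933/0.0320 = 567.46 s.

567 s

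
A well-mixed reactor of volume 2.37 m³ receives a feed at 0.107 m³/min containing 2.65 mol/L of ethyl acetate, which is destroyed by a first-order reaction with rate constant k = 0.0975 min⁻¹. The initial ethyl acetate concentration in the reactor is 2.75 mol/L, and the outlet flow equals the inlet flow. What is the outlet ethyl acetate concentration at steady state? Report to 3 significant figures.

Species balance: V dC/dt = Q C_in − Q C − k V C.
Steady state (dC/dt = 0): C_ss = Q C_in/(Q + kV) = C_in/(1 + kV/Q).
C_ss = 0.107·2.65/(0.107 + 0.0975·2.37) = 0.28355/0.33808 = 0.83872 mol/L.

0.839 mol/L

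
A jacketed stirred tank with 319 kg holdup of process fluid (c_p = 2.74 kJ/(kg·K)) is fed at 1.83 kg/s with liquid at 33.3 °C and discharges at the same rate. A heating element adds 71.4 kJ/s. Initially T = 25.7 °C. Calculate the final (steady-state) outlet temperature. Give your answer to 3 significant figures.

47.5 °C

Heat balance on the well-mixed liquid: M c_p dT/dt = ṁ c_p (T_in − T) + 71.4.
At steady state dT/dt = 0 ⇒ T_ss = T_in + Q̇/(ṁ c_p) = 33.3 + 71.4/(1.83·2.74) = 47.540 °C.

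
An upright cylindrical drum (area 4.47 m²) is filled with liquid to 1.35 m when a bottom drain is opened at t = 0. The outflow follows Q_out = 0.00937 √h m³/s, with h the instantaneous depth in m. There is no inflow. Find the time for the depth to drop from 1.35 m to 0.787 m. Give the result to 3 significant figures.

A dh/dt = −Q_out = −0.00937 √h.
Separate and integrate: 2(√h − √h₀) = −(0.00937/A) t.
t = 2A(√h₀ − √h)/0.00937 = 2·4.47·(√1.35 − √0.787)/0.00937
  = 8.9400 × (1.1619 − 0.88713) / 0.00937 = 262.16 s.

262 s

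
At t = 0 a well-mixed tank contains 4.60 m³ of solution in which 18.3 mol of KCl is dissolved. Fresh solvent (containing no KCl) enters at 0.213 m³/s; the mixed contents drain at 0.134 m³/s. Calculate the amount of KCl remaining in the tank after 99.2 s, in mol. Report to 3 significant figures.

3.39 mol

Let m(t) be the amount of KCl. Volume: V(t) = V₀ + (Q_in − Q_out) t = 4.60 + 0.079000 t; V(99.2) = 12.437 m³.
No KCl enters, so dm/dt = −Q_out · (m/V).
Separate: dm/m = −Q_out dt/V(t) ⇒ ln(m/m₀) = −(Q_out/(Q_in−Q_out)) ln(V/V₀).
m = m₀ (V₀/V)^(Q_out/(Q_in−Q_out)) = 18.3 × (4.60/12.437)^(1.6962) = 3.3867 mol.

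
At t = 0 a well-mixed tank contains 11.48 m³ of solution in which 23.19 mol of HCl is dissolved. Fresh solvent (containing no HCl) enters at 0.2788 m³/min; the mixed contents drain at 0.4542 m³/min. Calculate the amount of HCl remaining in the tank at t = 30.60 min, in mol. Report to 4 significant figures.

4.535 mol

Let m(t) be the amount of HCl. Volume: V(t) = V₀ + (Q_in − Q_out) t = 11.48 − 0.175400 t; V(30.60) = 6.11276 m³.
Solute balance: dm/dt = 0 − Q_out C = −Q_out m/V(t).
Separate: dm/m = −Q_out dt/V(t) ⇒ ln(m/m₀) = −(Q_out/(Q_in−Q_out)) ln(V/V₀).
m = m₀ (V₀/V)^(Q_out/(Q_in−Q_out)) = 23.19 × (11.48/6.11276)^(-2.58951) = 4.53461 mol.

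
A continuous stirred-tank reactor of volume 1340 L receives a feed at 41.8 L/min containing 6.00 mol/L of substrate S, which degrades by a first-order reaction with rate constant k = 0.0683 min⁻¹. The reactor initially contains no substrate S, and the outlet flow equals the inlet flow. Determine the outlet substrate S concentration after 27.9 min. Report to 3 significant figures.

V dC/dt = Q(C_in − C) − k V C.
dC/dt = (Q/V) C_in − (Q/V + k) C; effective rate a = Q/V + k = 0.031194 + 0.0683 = 0.099494 min⁻¹.
C_ss = Q C_in/(Q + kV) = 1.8812 mol/L; C(t) = C_ss + (C₀ − C_ss) e^(−a t).
C(27.9) = 1.8812 + (-1.8812)·e^(−0.099494·27.9) = 1.8812 + (-1.8812)·0.062294 = 1.7640 mol/L.

1.76 mol/L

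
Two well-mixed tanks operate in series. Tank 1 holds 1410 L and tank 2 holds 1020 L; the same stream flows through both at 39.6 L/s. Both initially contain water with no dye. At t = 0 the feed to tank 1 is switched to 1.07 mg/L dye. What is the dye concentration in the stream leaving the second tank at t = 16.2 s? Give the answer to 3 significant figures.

Time constants: τᵢ = Vᵢ/Q for each well-mixed tank.
τ₁ = 1410/39.6 = 35.606 s; τ₂ = 1020/39.6 = 25.758 s.
Tank 1: C₁ = C_in(1 − e^(−t/τ₁)). Tank 2 (τ₁ ≠ τ₂): C₂ = C_in[1 − (τ₁ e^(−t/τ₁) − τ₂ e^(−t/τ₂))/(τ₁ − τ₂)].
At t = 16.2: e^(−t/τ₁) = 0.63446, e^(−t/τ₂) = 0.53316.
C₂ = 1.07·[1 − (35.606·0.63446 − 25.758·0.53316)/(9.8485)] = 1.07·0.10059 = 0.10763 mg/L.

0.108 mg/L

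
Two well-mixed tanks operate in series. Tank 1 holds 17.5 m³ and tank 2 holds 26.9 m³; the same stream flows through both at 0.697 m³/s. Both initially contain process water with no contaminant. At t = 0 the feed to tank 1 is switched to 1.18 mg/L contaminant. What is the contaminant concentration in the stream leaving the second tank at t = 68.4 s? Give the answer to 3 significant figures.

Species balance on tank i: dCᵢ/dt = (Cᵢ₋₁ − Cᵢ)/τᵢ with τᵢ = Vᵢ/Q.
τ₁ = 17.5/0.697 = 25.108 s; τ₂ = 26.9/0.697 = 38.594 s.
Tank 1: C₁ = C_in(1 − e^(−t/τ₁)). Tank 2 (τ₁ ≠ τ₂): C₂ = C_in[1 − (τ₁ e^(−t/τ₁) − τ₂ e^(−t/τ₂))/(τ₁ − τ₂)].
At t = 68.4: e^(−t/τ₁) = 0.065594, e^(−t/τ₂) = 0.16994.
C₂ = 1.18·[1 − (25.108·0.065594 − 38.594·0.16994)/(-13.486)] = 1.18·0.63579 = 0.75024 mg/L.

0.750 mg/L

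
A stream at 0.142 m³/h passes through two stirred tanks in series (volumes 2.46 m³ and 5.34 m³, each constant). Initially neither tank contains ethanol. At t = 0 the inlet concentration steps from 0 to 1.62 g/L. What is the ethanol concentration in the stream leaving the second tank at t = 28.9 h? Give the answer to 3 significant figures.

Time constants: τᵢ = Vᵢ/Q for each well-mixed tank.
τ₁ = 2.46/0.142 = 17.324 h; τ₂ = 5.34/0.142 = 37.606 h.
Solving the cascade with C₁(0)=C₂(0)=0 gives C₂(t) = C_in[1 − (τ₁ e^(−t/τ₁) − τ₂ e^(−t/τ₂))/(τ₁ − τ₂)].
At t = 28.9: e^(−t/τ₁) = 0.18858, e^(−t/τ₂) = 0.46371.
C₂ = 1.62·[1 − (17.324·0.18858 − 37.606·0.46371)/(-20.282)] = 1.62·0.30129 = 0.48809 g/L.

0.488 g/L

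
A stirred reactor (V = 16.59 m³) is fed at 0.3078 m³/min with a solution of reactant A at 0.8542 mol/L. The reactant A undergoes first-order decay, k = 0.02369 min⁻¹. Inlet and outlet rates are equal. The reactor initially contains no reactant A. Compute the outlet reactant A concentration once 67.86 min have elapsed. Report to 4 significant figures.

0.3538 mol/L

Accumulation = in − out − consumed: V dC/dt = Q C_in − Q C − k V C.
This is linear with rate a = Q/V + k = 0.0422433 min⁻¹.
C_ss = Q C_in/(Q + kV) = 0.375166 mol/L; C(t) = C_ss + (C₀ − C_ss) e^(−a t).
C(67.86) = 0.375166 + (-0.375166)·e^(−0.0422433·67.86) = 0.375166 + (-0.375166)·0.0568901 = 0.353823 mol/L.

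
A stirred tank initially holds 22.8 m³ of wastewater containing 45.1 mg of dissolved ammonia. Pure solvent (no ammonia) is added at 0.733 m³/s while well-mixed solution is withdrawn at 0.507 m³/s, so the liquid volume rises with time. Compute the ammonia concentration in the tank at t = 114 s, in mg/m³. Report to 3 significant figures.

0.170 mg/m³

Let m(t) be the amount of ammonia. Volume: V(t) = V₀ + (Q_in − Q_out) t = 22.8 + 0.22600 t; V(114) = 48.564 m³.
Solute balance: dm/dt = 0 − Q_out C = −Q_out m/V(t).
Separate: dm/m = −Q_out dt/V(t) ⇒ ln(m/m₀) = −(Q_out/(Q_in−Q_out)) ln(V/V₀).
m = m₀ (V₀/V)^(Q_out/(Q_in−Q_out)) = 45.1 × (22.8/48.564)^(2.2434) = 8.2699 mg.
C = m/V = 8.2699/48.564 = 0.17029 mg/m³.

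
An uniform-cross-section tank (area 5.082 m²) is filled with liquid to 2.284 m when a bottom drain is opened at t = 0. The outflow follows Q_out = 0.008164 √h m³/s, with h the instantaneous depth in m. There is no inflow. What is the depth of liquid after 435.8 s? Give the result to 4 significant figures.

A dh/dt = −Q_out = −0.008164 √h.
Separate and integrate: 2(√h − √h₀) = −(0.008164/A) t.
√h = √2.284 − 0.008164·435.8/(2·5.082) = 1.51129 − 0.350046 = 1.16124.
h = 1.16124² = 1.34849 m.

1.348 m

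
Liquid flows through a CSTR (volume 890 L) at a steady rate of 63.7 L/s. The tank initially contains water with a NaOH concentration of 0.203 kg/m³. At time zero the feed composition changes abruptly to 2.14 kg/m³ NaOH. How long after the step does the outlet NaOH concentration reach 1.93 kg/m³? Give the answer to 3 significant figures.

Species balance: V dC/dt = Q(C_in − C) ⇒ τ = V/Q = 13.972 s.
C(t) = C_in + (C₀ − C_in) e^(−t/τ). Set C = 1.93 and solve for t:
e^(−t/τ) = (C − C_in)/(C₀ − C_in) = (1.93 − 2.14)/(0.203 − 2.14) = 0.10842
t = −τ ln(…) = 13.972 × 2.2218 = 31.042 s.

31.0 s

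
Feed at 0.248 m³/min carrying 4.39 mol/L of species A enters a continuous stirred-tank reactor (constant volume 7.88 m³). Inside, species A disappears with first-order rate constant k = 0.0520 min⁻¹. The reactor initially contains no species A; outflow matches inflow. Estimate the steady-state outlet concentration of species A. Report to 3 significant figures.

Species balance: V dC/dt = Q C_in − Q C − k V C.
Steady state (dC/dt = 0): C_ss = Q C_in/(Q + kV) = C_in/(1 + kV/Q).
C_ss = 0.248·4.39/(0.248 + 0.0520·7.88) = 1.0887/0.65776 = 1.6552 mol/L.

1.66 mol/L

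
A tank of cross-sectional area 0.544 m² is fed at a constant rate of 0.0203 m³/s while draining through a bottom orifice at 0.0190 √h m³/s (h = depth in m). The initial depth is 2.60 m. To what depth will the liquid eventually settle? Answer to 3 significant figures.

1.14 m

A dh/dt = Q_in − 0.0190 √h. Steady state requires inflow = outflow:
Q_in = 0.0190 √h_ss ⇒ √h_ss = 0.0203/0.0190 = 1.0684.
h_ss = 1.0684² = 1.1415 m. (Since h₀ = 2.60 m > h_ss, the level will fall toward this value.)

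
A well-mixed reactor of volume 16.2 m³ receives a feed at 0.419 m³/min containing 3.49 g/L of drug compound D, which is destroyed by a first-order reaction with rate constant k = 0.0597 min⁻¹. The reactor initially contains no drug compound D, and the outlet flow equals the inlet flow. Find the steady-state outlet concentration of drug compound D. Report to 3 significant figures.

Accumulation = in − out − consumed: V dC/dt = Q C_in − Q C − k V C.
At steady state: 0 = Q C_in − (Q + kV) C_ss, so C_ss = Q C_in/(Q + kV).
C_ss = 0.419·3.49/(0.419 + 0.0597·16.2) = 1.4623/1.3861 = 1.0550 g/L.

1.05 g/L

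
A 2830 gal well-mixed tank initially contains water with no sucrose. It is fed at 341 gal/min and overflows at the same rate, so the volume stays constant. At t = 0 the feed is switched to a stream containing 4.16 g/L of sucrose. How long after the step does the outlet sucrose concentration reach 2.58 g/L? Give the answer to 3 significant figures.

Mass balance on the solute (V constant): V dC/dt = Q(C_in − C), so τ = V/Q = 8.2991 min.
C(t) = C_in + (C₀ − C_in) e^(−t/τ). Set C = 2.58 and solve for t:
e^(−t/τ) = (C − C_in)/(C₀ − C_in) = (2.58 − 4.16)/(0 − 4.16) = 0.37981
t = −τ ln(…) = 8.2991 × 0.96809 = 8.0343 min.

8.03 min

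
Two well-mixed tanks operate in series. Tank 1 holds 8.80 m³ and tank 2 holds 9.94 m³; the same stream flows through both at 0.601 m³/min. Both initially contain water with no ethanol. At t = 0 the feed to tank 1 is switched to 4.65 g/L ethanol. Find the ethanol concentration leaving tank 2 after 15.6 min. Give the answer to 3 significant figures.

1.23 g/L

Each tank obeys Vᵢ dCᵢ/dt = Q(Cᵢ₋₁ − Cᵢ), so τᵢ = Vᵢ/Q.
τ₁ = 8.80/0.601 = 14.642 min; τ₂ = 9.94/0.601 = 16.539 min.
Solving the cascade with C₁(0)=C₂(0)=0 gives C₂(t) = C_in[1 − (τ₁ e^(−t/τ₁) − τ₂ e^(−t/τ₂))/(τ₁ − τ₂)].
At t = 15.6: e^(−t/τ₁) = 0.34459, e^(−t/τ₂) = 0.38937.
C₂ = 4.65·[1 − (14.642·0.34459 − 16.539·0.38937)/(-1.8968)] = 4.65·0.26492 = 1.2319 g/L.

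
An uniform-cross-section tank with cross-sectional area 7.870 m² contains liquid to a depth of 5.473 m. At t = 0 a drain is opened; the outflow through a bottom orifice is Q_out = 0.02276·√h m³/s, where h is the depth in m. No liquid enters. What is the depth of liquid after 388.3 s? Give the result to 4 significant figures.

Accumulation of liquid (constant cross-section A): A dh/dt = −0.02276 √h.
∫ h^(−1/2) dh = −(0.02276/A) ∫ dt, giving 2√h = 2√h₀ − (0.02276/A) t.
√h = √5.473 − 0.02276·388.3/(2·7.870) = 2.33944 − 0.561481 = 1.77796.
h = 1.77796² = 3.16115 m.

3.161 m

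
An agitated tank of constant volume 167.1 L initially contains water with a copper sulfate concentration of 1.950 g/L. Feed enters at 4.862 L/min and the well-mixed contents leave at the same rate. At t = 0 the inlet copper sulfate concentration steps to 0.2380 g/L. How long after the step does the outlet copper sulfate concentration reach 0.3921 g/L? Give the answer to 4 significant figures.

Species balance on the tank: V dC/dt = Q(C_in − C), so τ = V/Q = 34.3686 min.
C(t) = C_in + (C₀ − C_in) e^(−t/τ). Set C = 0.3921 and solve for t:
e^(−t/τ) = (C − C_in)/(C₀ − C_in) = (0.3921 − 0.2380)/(1.950 − 0.2380) = 0.0900117
t = −τ ln(…) = 34.3686 × 2.40782 = 82.7532 min.

82.75 min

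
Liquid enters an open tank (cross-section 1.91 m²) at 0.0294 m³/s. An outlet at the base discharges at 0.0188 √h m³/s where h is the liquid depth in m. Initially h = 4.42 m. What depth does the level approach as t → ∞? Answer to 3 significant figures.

A dh/dt = Q_in − 0.0188 √h. Steady state requires inflow = outflow:
Q_in = 0.0188 √h_ss ⇒ √h_ss = 0.0294/0.0188 = 1.5638.
h_ss = 1.5638² = 2.4456 m. (Since h₀ = 4.42 m > h_ss, the level will fall toward this value.)

2.45 m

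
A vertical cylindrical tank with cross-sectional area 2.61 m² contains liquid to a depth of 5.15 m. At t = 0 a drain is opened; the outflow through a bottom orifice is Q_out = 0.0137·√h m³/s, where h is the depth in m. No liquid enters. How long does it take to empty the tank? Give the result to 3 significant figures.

865 s

A dh/dt = −Q_out = −0.0137 √h.
Separate and integrate: 2(√h − √h₀) = −(0.0137/A) t.
Set h = 0: 2√h₀ = (0.0137/A) t_empty ⇒ t_empty = 2A√h₀/0.0137.
t_empty = 2·2.61·√5.15/0.0137 = 5.2200·2.2694/0.0137 = 864.68 s.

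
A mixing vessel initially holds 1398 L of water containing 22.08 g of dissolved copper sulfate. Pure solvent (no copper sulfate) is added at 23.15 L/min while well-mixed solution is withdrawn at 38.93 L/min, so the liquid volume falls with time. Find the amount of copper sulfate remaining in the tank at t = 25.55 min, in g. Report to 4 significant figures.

9.538 g

Total volume: dV/dt = Q_in − Q_out = -15.7800 L/min, so V(t) = 1398 − 15.7800 t and V(25.55) = 994.821 L.
No copper sulfate enters, so dm/dt = −Q_out · (m/V).
Separate: dm/m = −Q_out dt/V(t) ⇒ ln(m/m₀) = −(Q_out/(Q_in−Q_out)) ln(V/V₀).
m = m₀ (V₀/V)^(Q_out/(Q_in−Q_out)) = 22.08 × (1398/994.821)^(-2.46705) = 9.53812 g.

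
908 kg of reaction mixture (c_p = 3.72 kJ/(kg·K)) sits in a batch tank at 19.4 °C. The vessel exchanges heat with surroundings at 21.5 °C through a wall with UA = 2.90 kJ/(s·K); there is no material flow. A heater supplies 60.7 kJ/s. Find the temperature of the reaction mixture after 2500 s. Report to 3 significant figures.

39.7 °C

Lumped-capacitance energy balance: M c_p dT/dt = UA(T_amb − T) + Q̇.
dT/dt = (T_ss − T)/τ with T_ss = T_amb + Q̇/UA = 21.5 + 60.7/2.90 = 42.431 °C, τ = M c_p/UA = 908·3.72/2.90 = 1164.7 s.
Integrating: T(t) = T_ss + (T₀ − T_ss) e^(−t/τ).
T(2500) = 42.431 + (-23.031)·0.11691 = 39.739 °C.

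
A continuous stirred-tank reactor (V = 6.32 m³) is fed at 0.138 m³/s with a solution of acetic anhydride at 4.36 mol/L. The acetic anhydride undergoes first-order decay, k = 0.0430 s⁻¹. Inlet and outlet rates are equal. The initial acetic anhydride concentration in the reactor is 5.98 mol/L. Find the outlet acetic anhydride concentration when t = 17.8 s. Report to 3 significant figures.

2.89 mol/L

Accumulation = in − out − consumed: V dC/dt = Q C_in − Q C − k V C.
This is linear with rate a = Q/V + k = 0.064835 s⁻¹.
C_ss = Q C_in/(Q + kV) = 1.4684 mol/L; C(t) = C_ss + (C₀ − C_ss) e^(−a t).
C(17.8) = 1.4684 + (4.5116)·e^(−0.064835·17.8) = 1.4684 + (4.5116)·0.31535 = 2.8911 mol/L.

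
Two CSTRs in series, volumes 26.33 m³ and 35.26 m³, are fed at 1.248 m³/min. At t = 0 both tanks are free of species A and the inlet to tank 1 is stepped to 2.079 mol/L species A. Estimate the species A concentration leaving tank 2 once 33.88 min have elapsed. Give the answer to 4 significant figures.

Species balance on tank i: dCᵢ/dt = (Cᵢ₋₁ − Cᵢ)/τᵢ with τᵢ = Vᵢ/Q.
τ₁ = 26.33/1.248 = 21.0978 min; τ₂ = 35.26/1.248 = 28.2532 min.
Solving the cascade with C₁(0)=C₂(0)=0 gives C₂(t) = C_in[1 − (τ₁ e^(−t/τ₁) − τ₂ e^(−t/τ₂))/(τ₁ − τ₂)].
At t = 33.88: e^(−t/τ₁) = 0.200717, e^(−t/τ₂) = 0.301449.
C₂ = 2.079·[1 − (21.0978·0.200717 − 28.2532·0.301449)/(-7.15545)] = 2.079·0.401547 = 0.834815 mol/L.

0.8348 mol/L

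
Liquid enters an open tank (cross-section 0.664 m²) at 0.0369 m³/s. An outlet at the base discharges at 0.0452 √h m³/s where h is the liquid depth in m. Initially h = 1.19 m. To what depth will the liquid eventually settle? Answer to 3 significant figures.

0.666 m

A dh/dt = Q_in − 0.0452 √h. Steady state requires inflow = outflow:
Q_in = 0.0452 √h_ss ⇒ √h_ss = 0.0369/0.0452 = 0.81637.
h_ss = 0.81637² = 0.66646 m. (Since h₀ = 1.19 m > h_ss, the level will fall toward this value.)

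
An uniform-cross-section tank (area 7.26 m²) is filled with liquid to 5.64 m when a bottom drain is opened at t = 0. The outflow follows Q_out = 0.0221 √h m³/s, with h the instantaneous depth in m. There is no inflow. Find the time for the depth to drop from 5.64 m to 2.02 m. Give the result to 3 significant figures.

627 s

With no inflow, A dh/dt = −0.0221 √h.
Separate and integrate: 2(√h − √h₀) = −(0.0221/A) t.
t = 2A(√h₀ − √h)/0.0221 = 2·7.26·(√5.64 − √2.02)/0.0221
  = 14.520 × (2.3749 − 1.4213) / 0.0221 = 626.53 s.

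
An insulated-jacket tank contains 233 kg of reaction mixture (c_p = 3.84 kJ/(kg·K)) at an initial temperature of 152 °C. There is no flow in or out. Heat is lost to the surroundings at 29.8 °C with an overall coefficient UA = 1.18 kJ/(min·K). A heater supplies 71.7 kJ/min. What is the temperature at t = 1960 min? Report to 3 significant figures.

95.2 °C

Energy balance: M c_p dT/dt = −UA(T − T_amb) + Q̇.
dT/dt = (T_ss − T)/τ with T_ss = T_amb + Q̇/UA = 29.8 + 71.7/1.18 = 90.563 °C, τ = M c_p/UA = 233·3.84/1.18 = 758.24 min.
Solution: T(t) = T_ss + (T₀ − T_ss) e^(−t/τ).
T(1960) = 90.563 + (61.437)·0.075400 = 95.195 °C.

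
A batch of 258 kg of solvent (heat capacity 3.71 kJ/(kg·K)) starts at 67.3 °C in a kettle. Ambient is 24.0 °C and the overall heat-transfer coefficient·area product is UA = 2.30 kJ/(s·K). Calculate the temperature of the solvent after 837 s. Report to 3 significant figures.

Lumped-capacitance energy balance: M c_p dT/dt = UA(T_amb − T).
dT/dt = (T_ss − T)/τ with T_ss = T_amb = 24.000 °C, τ = M c_p/UA = 258·3.71/2.30 = 416.17 s.
Integrating: T(t) = T_ss + (T₀ − T_ss) e^(−t/τ).
T(837) = 24.000 + (43.300)·0.13383 = 29.795 °C.

29.8 °C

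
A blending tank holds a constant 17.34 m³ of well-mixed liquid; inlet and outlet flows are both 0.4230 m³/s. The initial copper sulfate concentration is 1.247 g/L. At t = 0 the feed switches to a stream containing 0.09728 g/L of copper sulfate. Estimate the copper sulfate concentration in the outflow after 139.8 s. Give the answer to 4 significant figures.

0.1353 g/L

Accumulation = in − out for the solute gives V dC/dt = Q(C_in − C).
So dC/dt = (C_in − C)/τ with τ = V/Q = 17.34/0.4230 = 40.9929 s.
Integrating: C(t) = C_in + (C₀ − C_in) e^(−t/τ).
C(139.8) = 0.09728 + (1.247 − 0.09728)·e^(−139.8/40.9929) = 0.09728 + (1.14972)·0.0330298 = 0.135255 g/L.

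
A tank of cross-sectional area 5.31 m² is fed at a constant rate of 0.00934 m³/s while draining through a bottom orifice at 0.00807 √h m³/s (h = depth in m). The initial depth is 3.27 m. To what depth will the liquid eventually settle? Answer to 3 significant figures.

Level balance: A dh/dt = 0.00934 − 0.00807 √h. Setting dh/dt = 0:
Q_in = 0.00807 √h_ss ⇒ √h_ss = 0.00934/0.00807 = 1.1574.
h_ss = 1.1574² = 1.3395 m. (Since h₀ = 3.27 m > h_ss, the level will fall toward this value.)

1.34 m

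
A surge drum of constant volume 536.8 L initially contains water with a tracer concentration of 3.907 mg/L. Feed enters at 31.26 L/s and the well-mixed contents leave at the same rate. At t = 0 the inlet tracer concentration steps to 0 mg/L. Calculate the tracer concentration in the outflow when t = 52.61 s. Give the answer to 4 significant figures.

0.1825 mg/L

Species balance on the tank: V dC/dt = Q(C_in − C).
So dC/dt = (C_in − C)/τ with τ = V/Q = 536.8/31.26 = 17.1721 s.
C approaches C_in exponentially: C(t) = C_in + (C₀ − C_in) e^(−t/τ).
C(52.61) = 0 + (3.907 − 0)·e^(−52.61/17.1721) = 0 + (3.90700)·0.0467150 = 0.182516 mg/L.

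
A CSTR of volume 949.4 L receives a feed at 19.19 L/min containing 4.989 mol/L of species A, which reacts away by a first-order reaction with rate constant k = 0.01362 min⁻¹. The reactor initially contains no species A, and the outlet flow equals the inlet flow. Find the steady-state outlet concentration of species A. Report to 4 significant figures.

2.981 mol/L

V dC/dt = Q(C_in − C) − k V C.
At steady state: 0 = Q C_in − (Q + kV) C_ss, so C_ss = Q C_in/(Q + kV).
C_ss = 19.19·4.989/(19.19 + 0.01362·949.4) = 95.7389/32.1208 = 2.98059 mol/L.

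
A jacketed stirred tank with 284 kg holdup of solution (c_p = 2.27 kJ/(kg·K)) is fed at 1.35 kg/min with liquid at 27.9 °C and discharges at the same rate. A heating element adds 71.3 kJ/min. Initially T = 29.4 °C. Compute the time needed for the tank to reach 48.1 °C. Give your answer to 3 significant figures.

M c_p dT/dt = ṁ c_p (T_in − T) + Q̇.
τ = M/ṁ = 210.37 min; T_ss = T_in + Q̇/(ṁ c_p) = 51.166 °C.
T(t) = T_ss + (T₀ − T_ss) e^(−t/τ). Set T = 48.1:
e^(−t/τ) = (48.1 − 51.166)/(29.4 − 51.166) = 0.14088
t = −210.37 · ln(0.14088) = 412.29 min.

412 min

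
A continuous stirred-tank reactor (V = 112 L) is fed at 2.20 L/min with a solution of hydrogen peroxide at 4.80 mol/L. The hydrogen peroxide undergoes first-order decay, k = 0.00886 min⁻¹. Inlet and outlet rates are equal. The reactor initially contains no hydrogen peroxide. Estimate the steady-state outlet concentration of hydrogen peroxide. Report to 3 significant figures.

Species balance: V dC/dt = Q C_in − Q C − k V C.
Steady state (dC/dt = 0): C_ss = Q C_in/(Q + kV) = C_in/(1 + kV/Q).
C_ss = 2.20·4.80/(2.20 + 0.00886·112) = 10.560/3.1923 = 3.3079 mol/L.

3.31 mol/L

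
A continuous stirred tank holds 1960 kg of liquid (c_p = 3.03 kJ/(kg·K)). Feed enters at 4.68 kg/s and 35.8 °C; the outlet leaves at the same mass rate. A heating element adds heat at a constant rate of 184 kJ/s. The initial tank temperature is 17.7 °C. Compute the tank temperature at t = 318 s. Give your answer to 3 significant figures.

34.2 °C

M c_p dT/dt = ṁ c_p (T_in − T) + Q̇.
τ = M/ṁ = 418.80 s; T_ss = T_in + Q̇/(ṁ c_p) = 35.8 + 184/(4.68·3.03) = 48.776 °C.
Integrating: T(t) = T_ss + (T₀ − T_ss) e^(−t/τ).
T(318) = 48.776 + (-31.076)·e^(−318/418.80) = 48.776 + (-31.076)·0.46799 = 34.233 °C.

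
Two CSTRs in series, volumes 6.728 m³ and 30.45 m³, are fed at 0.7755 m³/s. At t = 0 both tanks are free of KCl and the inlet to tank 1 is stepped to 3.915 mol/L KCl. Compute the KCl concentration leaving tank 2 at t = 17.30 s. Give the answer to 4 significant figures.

0.8316 mol/L

Each tank obeys Vᵢ dCᵢ/dt = Q(Cᵢ₋₁ − Cᵢ), so τᵢ = Vᵢ/Q.
τ₁ = 6.728/0.7755 = 8.67569 s; τ₂ = 30.45/0.7755 = 39.2650 s.
Tank 1: C₁ = C_in(1 − e^(−t/τ₁)). Tank 2 (τ₁ ≠ τ₂): C₂ = C_in[1 − (τ₁ e^(−t/τ₁) − τ₂ e^(−t/τ₂))/(τ₁ − τ₂)].
At t = 17.30: e^(−t/τ₁) = 0.136139, e^(−t/τ₂) = 0.643653.
C₂ = 3.915·[1 − (8.67569·0.136139 − 39.2650·0.643653)/(-30.5893)] = 3.915·0.212407 = 0.831574 mol/L.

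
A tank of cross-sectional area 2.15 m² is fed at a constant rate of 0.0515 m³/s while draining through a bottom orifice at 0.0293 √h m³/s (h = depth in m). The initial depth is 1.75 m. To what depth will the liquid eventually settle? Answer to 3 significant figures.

A dh/dt = Q_in − 0.0293 √h. Steady state requires inflow = outflow:
Q_in = 0.0293 √h_ss ⇒ √h_ss = 0.0515/0.0293 = 1.7577.
h_ss = 1.7577² = 3.0894 m. (Since h₀ = 1.75 m < h_ss, the level will rise toward this value.)

3.09 m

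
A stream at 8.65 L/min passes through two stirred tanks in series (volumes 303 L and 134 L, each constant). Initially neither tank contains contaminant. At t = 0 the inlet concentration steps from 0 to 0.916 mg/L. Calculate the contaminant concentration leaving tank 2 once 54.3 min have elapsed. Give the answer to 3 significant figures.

0.589 mg/L

Each tank obeys Vᵢ dCᵢ/dt = Q(Cᵢ₋₁ − Cᵢ), so τᵢ = Vᵢ/Q.
τ₁ = 303/8.65 = 35.029 min; τ₂ = 134/8.65 = 15.491 min.
Solving the cascade with C₁(0)=C₂(0)=0 gives C₂(t) = C_in[1 − (τ₁ e^(−t/τ₁) − τ₂ e^(−t/τ₂))/(τ₁ − τ₂)].
At t = 54.3: e^(−t/τ₁) = 0.21222, e^(−t/τ₂) = 0.030041.
C₂ = 0.916·[1 − (35.029·0.21222 − 15.491·0.030041)/(19.538)] = 0.916·0.64334 = 0.58930 mg/L.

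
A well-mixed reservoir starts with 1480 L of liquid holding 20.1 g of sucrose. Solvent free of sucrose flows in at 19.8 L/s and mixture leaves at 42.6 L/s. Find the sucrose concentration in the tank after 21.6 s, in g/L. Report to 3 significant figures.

0.00956 g/L

Total volume: dV/dt = Q_in − Q_out = -22.800 L/s, so V(t) = 1480 − 22.800 t and V(21.6) = 987.52 L.
Solute balance: dm/dt = 0 − Q_out C = −Q_out m/V(t).
dm/m = −Q_out dt/(V₀ − 22.800 t); integrating gives ln(m/m₀) = −(Q_out/(Q_in−Q_out)) ln(V/V₀).
m = m₀ (V₀/V)^(Q_out/(Q_in−Q_out)) = 20.1 × (1480/987.52)^(-1.8684) = 9.4381 g.
C = m/V = 9.4381/987.52 = 0.0095574 g/L.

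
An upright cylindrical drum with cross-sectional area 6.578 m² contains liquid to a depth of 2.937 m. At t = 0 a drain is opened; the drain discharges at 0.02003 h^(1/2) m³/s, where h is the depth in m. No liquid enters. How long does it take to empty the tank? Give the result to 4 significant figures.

1126 s

Volume balance on the tank: A dh/dt = −0.02003 √h.
This is separable: 2 d(√h)/dt = −0.02003/A, so √h = √h₀ − (0.02003/(2A)) t.
Tank is empty when √h = 0: t_empty = 2A√h₀/0.02003.
t_empty = 2·6.578·√2.937/0.02003 = 13.1560·1.71377/0.02003 = 1125.63 s.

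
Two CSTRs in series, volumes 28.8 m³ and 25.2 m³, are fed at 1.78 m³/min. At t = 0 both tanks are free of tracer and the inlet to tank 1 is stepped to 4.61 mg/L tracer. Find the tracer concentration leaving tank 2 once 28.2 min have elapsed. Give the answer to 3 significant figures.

Species balance on tank i: dCᵢ/dt = (Cᵢ₋₁ − Cᵢ)/τᵢ with τᵢ = Vᵢ/Q.
τ₁ = 28.8/1.78 = 16.180 min; τ₂ = 25.2/1.78 = 14.157 min.
Solving the cascade with C₁(0)=C₂(0)=0 gives C₂(t) = C_in[1 − (τ₁ e^(−t/τ₁) − τ₂ e^(−t/τ₂))/(τ₁ − τ₂)].
At t = 28.2: e^(−t/τ₁) = 0.17501, e^(−t/τ₂) = 0.13644.
C₂ = 4.61·[1 − (16.180·0.17501 − 14.157·0.13644)/(2.0225)] = 4.61·0.55497 = 2.5584 mg/L.

2.56 mg/L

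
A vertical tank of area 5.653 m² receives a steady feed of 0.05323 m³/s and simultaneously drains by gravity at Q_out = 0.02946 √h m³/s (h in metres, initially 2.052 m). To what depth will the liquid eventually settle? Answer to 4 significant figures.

3.265 m

A dh/dt = Q_in − 0.02946 √h. Steady state requires inflow = outflow:
Q_in = 0.02946 √h_ss ⇒ √h_ss = 0.05323/0.02946 = 1.80686.
h_ss = 1.80686² = 3.26473 m. (Since h₀ = 2.052 m < h_ss, the level will rise toward this value.)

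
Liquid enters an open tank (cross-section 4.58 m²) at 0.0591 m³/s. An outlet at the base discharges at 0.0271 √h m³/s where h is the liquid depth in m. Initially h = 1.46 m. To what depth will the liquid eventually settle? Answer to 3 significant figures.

A dh/dt = Q_in − 0.0271 √h. Steady state requires inflow = outflow:
Q_in = 0.0271 √h_ss ⇒ √h_ss = 0.0591/0.0271 = 2.1808.
h_ss = 2.1808² = 4.7559 m. (Since h₀ = 1.46 m < h_ss, the level will rise toward this value.)

4.76 m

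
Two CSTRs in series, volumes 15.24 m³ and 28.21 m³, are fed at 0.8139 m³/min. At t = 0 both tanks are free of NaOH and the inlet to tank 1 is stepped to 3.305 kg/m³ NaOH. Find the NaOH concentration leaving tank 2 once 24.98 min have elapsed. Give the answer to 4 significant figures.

0.8314 kg/m³

Species balance on tank i: dCᵢ/dt = (Cᵢ₋₁ − Cᵢ)/τᵢ with τᵢ = Vᵢ/Q.
τ₁ = 15.24/0.8139 = 18.7247 min; τ₂ = 28.21/0.8139 = 34.6603 min.
Tank 1: C₁ = C_in(1 − e^(−t/τ₁)). Tank 2 (τ₁ ≠ τ₂): C₂ = C_in[1 − (τ₁ e^(−t/τ₁) − τ₂ e^(−t/τ₂))/(τ₁ − τ₂)].
At t = 24.98: e^(−t/τ₁) = 0.263403, e^(−t/τ₂) = 0.486407.
C₂ = 3.305·[1 − (18.7247·0.263403 − 34.6603·0.486407)/(-15.9356)] = 3.305·0.251559 = 0.831404 kg/m³.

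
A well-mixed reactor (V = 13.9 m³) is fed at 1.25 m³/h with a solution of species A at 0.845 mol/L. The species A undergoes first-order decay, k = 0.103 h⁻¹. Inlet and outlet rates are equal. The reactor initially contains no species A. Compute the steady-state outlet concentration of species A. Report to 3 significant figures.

0.394 mol/L

Accumulation = in − out − consumed: V dC/dt = Q C_in − Q C − k V C.
At steady state: 0 = Q C_in − (Q + kV) C_ss, so C_ss = Q C_in/(Q + kV).
C_ss = 1.25·0.845/(1.25 + 0.103·13.9) = 1.0562/2.6817 = 0.39387 mol/L.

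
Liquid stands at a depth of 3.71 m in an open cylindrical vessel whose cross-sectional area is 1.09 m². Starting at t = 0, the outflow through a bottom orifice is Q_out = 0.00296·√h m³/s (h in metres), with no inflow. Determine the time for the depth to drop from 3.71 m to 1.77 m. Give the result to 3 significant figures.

439 s

A dh/dt = −Q_out = −0.00296 √h.
∫ h^(−1/2) dh = −(0.00296/A) ∫ dt, giving 2√h = 2√h₀ − (0.00296/A) t.
t = 2A(√h₀ − √h)/0.00296 = 2·1.09·(√3.71 − √1.77)/0.00296
  = 2.1800 × (1.9261 − 1.3304) / 0.00296 = 438.74 s.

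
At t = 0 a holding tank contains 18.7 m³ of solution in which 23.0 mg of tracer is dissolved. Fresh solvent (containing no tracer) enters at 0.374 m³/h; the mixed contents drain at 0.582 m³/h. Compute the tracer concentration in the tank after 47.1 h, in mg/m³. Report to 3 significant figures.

0.324 mg/m³

Total volume: dV/dt = Q_in − Q_out = -0.20800 m³/h, so V(t) = 18.7 − 0.20800 t and V(47.1) = 8.9032 m³.
No tracer enters, so dm/dt = −Q_out · (m/V).
dm/m = −Q_out dt/(V₀ − 0.20800 t); integrating gives ln(m/m₀) = −(Q_out/(Q_in−Q_out)) ln(V/V₀).
m = m₀ (V₀/V)^(Q_out/(Q_in−Q_out)) = 23.0 × (18.7/8.9032)^(-2.7981) = 2.8835 mg.
C = m/V = 2.8835/8.9032 = 0.32387 mg/m³.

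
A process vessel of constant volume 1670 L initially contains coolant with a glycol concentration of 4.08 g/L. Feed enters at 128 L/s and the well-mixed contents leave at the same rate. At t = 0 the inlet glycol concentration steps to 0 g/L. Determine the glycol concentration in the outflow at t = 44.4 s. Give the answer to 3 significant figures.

0.136 g/L

Species balance on the tank: V dC/dt = Q(C_in − C).
Time constant τ = V/Q = 1670/128 = 13.047 s.
C approaches C_in exponentially: C(t) = C_in + (C₀ − C_in) e^(−t/τ).
C(44.4) = 0 + (4.08 − 0)·e^(−44.4/13.047) = 0 + (4.0800)·0.033270 = 0.13574 g/L.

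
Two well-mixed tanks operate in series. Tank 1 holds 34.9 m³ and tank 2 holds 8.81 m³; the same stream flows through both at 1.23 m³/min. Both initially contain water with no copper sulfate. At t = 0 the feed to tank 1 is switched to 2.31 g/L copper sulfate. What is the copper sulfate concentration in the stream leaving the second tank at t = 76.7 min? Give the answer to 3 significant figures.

2.10 g/L

Each tank obeys Vᵢ dCᵢ/dt = Q(Cᵢ₋₁ − Cᵢ), so τᵢ = Vᵢ/Q.
τ₁ = 34.9/1.23 = 28.374 min; τ₂ = 8.81/1.23 = 7.1626 min.
Solving the cascade with C₁(0)=C₂(0)=0 gives C₂(t) = C_in[1 − (τ₁ e^(−t/τ₁) − τ₂ e^(−t/τ₂))/(τ₁ − τ₂)].
At t = 76.7: e^(−t/τ₁) = 0.066992, e^(−t/τ₂) = 2.2356e-05.
C₂ = 2.31·[1 − (28.374·0.066992 − 7.1626·2.2356e-05)/(21.211)] = 2.31·0.91039 = 2.1030 g/L.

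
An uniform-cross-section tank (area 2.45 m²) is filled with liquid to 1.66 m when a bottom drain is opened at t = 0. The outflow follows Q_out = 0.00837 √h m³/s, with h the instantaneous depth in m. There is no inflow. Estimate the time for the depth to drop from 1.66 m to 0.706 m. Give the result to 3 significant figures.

With no inflow, A dh/dt = −0.00837 √h.
This is separable: 2 d(√h)/dt = −0.00837/A, so √h = √h₀ − (0.00837/(2A)) t.
t = 2A(√h₀ − √h)/0.00837 = 2·2.45·(√1.66 − √0.706)/0.00837
  = 4.9000 × (1.2884 − 0.84024) / 0.00837 = 262.37 s.

262 s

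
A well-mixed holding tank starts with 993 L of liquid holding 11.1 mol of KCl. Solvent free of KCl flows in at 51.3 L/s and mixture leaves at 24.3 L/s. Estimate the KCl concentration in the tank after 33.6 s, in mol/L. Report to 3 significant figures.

Let m(t) be the amount of KCl. Volume: V(t) = V₀ + (Q_in − Q_out) t = 993 + 27.000 t; V(33.6) = 1900.2 L.
No KCl enters, so dm/dt = −Q_out · (m/V).
Separate: dm/m = −Q_out dt/V(t) ⇒ ln(m/m₀) = −(Q_out/(Q_in−Q_out)) ln(V/V₀).
m = m₀ (V₀/V)^(Q_out/(Q_in−Q_out)) = 11.1 × (993/1900.2)^(0.90000) = 6.1895 mol.
C = m/V = 6.1895/1900.2 = 0.0032573 mol/L.

0.00326 mol/L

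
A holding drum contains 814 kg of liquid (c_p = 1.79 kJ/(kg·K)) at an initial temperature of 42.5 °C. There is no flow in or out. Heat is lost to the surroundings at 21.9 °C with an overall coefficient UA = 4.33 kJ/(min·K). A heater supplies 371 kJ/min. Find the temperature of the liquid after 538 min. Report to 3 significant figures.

94.4 °C

Energy balance: M c_p dT/dt = −UA(T − T_amb) + Q̇.
dT/dt = (T_ss − T)/τ with T_ss = T_amb + Q̇/UA = 21.9 + 371/4.33 = 107.58 °C, τ = M c_p/UA = 814·1.79/4.33 = 336.50 min.
This is linear first-order; T(t) = T_ss + (T₀ − T_ss) e^(−t/τ).
T(538) = 107.58 + (-65.081)·0.20214 = 94.426 °C.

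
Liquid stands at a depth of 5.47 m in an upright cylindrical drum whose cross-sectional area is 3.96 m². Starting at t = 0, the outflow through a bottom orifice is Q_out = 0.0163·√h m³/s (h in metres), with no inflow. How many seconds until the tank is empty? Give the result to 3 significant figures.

1140 s

Unsteady balance on liquid volume: A dh/dt = −0.0163 √h.
∫ h^(−1/2) dh = −(0.0163/A) ∫ dt, giving 2√h = 2√h₀ − (0.0163/A) t.
Tank is empty when √h = 0: t_empty = 2A√h₀/0.0163.
t_empty = 2·3.96·√5.47/0.0163 = 7.9200·2.3388/0.0163 = 1136.4 s.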